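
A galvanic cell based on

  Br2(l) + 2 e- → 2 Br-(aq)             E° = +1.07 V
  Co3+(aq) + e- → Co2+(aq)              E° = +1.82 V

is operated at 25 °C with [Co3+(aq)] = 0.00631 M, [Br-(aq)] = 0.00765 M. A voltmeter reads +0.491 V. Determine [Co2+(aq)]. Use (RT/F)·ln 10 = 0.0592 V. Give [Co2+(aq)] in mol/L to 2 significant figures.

Co³⁺/Co²⁺ is the cathode (higher E°); E°cell = +1.82 − (+1.07) = +0.75 V with n = 2.
From the Nernst equation, log Q = n(E° − E)/0.0592 = 2·(+0.75 − (+0.491))/0.0592 = 8.750.
Balancing electrons gives 2 Co3+(aq) + 2 Br-(aq) → 2 Co2+(aq) + Br2(l); thus Q = [Co2+(aq)]^2 / ([Co3+(aq)]^2·[Br-(aq)]^2).
Isolating [Co2+(aq)] in Q = 10^{8.750} yields log [Co2+(aq)] = 0.059, i.e. 1.1 M.

1.1 M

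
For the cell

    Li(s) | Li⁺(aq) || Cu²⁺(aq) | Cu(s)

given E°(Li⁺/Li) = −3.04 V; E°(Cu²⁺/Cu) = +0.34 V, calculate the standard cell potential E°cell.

By convention the left-hand electrode in cell notation is the anode (oxidation) and the right-hand electrode is the cathode (reduction).
E°cell = E°(right) − E°(left) = +0.34 − (−3.04) = +3.38 V.

+3.38 V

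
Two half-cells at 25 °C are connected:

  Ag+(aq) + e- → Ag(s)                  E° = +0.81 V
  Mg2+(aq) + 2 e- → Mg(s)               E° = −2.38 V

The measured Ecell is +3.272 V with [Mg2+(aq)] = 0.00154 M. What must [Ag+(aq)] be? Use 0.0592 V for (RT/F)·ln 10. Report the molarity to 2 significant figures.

The Ag⁺/Ag couple has the larger reduction potential, so it is the cathode: E°cell = +0.81 − (−2.38) = +3.19 V and n = 2.
From the Nernst equation, log Q = n(E° − E)/0.0592 = 2·(+3.19 − (+3.272))/0.0592 = −2.770.
The balanced reaction is 2 Ag+(aq) + Mg(s) → 2 Ag(s) + Mg2+(aq), so Q = [Mg2+(aq)] / [Ag+(aq)]^2.
Solving for the unknown gives log [Ag+(aq)] = −0.021, so [Ag+(aq)] ≈ 0.95 M.

0.95 M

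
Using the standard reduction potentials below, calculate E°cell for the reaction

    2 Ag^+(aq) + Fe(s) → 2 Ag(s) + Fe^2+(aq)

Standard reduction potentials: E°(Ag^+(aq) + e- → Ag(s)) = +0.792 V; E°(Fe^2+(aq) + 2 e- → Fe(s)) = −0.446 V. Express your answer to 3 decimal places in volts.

+1.238 V

In the reaction as written, Ag^+(aq) is reduced (cathode) and Fe^2+(aq) is produced by oxidation at the anode.
E°cell = E°(cathode) − E°(anode) = +0.792 − (−0.446) = +1.238 V.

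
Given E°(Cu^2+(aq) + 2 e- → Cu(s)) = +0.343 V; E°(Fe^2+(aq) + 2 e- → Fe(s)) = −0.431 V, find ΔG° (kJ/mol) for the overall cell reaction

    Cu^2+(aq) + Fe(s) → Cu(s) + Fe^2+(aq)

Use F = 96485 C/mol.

−149 kJ/mol

In the reaction as written Cu^2+(aq) is reduced, so the Cu²⁺/Cu couple is the cathode and Fe²⁺/Fe is the anode.
E°cell = +0.343 − (−0.431) = +0.774 V; balancing electrons gives n = 2.
ΔG° = −nFE°cell = −(2)(96485)(+0.774) J/mol = −149 kJ/mol.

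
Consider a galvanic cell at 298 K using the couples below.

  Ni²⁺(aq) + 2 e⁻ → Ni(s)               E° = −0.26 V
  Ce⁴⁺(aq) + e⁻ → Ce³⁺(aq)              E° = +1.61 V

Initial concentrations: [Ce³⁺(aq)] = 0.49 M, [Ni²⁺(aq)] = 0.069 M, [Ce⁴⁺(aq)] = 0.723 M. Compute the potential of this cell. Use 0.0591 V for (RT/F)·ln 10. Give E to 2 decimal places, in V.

+1.91 V

Ce⁴⁺/Ce³⁺ is reduced (cathode, E° = +1.61 V) and Ni²⁺/Ni is oxidized (anode).
E°cell = +1.61 − (−0.26) = +1.87 V, with n = 2 electrons transferred.
The balanced reaction is 2 Ce⁴⁺(aq) + Ni(s) → 2 Ce³⁺(aq) + Ni²⁺(aq), so Q = ([Ce³⁺(aq)]^2·[Ni²⁺(aq)]) / [Ce⁴⁺(aq)]^2 = 0.0317 and log Q = −1.499.
Applying E = E° − (RT ln10/nF)·log Q gives +1.87 − (0.0591/2)(−1.499) = +1.91 V.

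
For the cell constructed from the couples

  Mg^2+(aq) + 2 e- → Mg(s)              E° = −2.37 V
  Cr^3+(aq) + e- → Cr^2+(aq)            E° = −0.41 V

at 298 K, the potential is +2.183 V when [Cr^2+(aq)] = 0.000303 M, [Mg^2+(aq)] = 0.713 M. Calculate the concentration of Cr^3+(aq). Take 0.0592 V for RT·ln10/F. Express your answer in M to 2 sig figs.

1.5 M

With Cr³⁺/Cr²⁺ at the cathode and Mg²⁺/Mg at the anode, E°cell = −0.41 − (−2.37) = +1.96 V (n = 2).
Rearranging E = E° − (0.0592/n)·log Q gives log Q = 2(+1.96 − (+2.183))/0.0592 = −7.534.
Balancing electrons gives 2 Cr^3+(aq) + Mg(s) → 2 Cr^2+(aq) + Mg^2+(aq); thus Q = ([Cr^2+(aq)]^2·[Mg^2+(aq)]) / [Cr^3+(aq)]^2.
Substituting the known concentrations and solving, log [Cr^3+(aq)] = 0.175 and [Cr^3+(aq)] = 1.5 M.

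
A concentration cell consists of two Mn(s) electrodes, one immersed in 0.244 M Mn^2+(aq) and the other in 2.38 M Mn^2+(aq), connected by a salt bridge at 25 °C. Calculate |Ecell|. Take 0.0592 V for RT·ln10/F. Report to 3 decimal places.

0.029 V

For a concentration cell E°cell = 0, since both electrodes use the same couple.
The compartment with the higher Mn^2+(aq) concentration (2.38 M) acts as the cathode; ions are reduced there and produced at the dilute (0.244 M) anode.
With n = 2, Ecell = −(0.0592/2)·log([dilute]/[conc]) = −(0.0592/2)·log(0.244/2.38) = +0.029 V.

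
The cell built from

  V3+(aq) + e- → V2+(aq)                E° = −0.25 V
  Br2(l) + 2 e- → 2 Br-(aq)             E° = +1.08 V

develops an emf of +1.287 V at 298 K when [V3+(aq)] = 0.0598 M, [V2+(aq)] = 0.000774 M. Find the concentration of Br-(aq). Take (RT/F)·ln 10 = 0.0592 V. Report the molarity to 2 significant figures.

0.069 M

Br₂/Br⁻ is the cathode (higher E°); E°cell = +1.08 − (−0.25) = +1.33 V with n = 2.
Since E = E° − (0.0592/n)·log Q, log Q = n(E° − E)/0.0592 = 1.453.
Balancing electrons gives Br2(l) + 2 V2+(aq) → 2 Br-(aq) + 2 V3+(aq); thus Q = ([Br-(aq)]^2·[V3+(aq)]^2) / [V2+(aq)]^2.
Isolating [Br-(aq)] in Q = 10^{1.453} yields log [Br-(aq)] = −1.161, i.e. 0.069 M.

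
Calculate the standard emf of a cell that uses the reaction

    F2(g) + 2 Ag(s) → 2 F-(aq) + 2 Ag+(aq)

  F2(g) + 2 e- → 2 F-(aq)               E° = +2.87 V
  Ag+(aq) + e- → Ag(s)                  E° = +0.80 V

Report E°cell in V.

+2.07 V

In the reaction as written, F2(g) is reduced (cathode) and Ag+(aq) is produced by oxidation at the anode.
E°cell = E°(cathode) − E°(anode) = +2.87 − (+0.80) = +2.07 V.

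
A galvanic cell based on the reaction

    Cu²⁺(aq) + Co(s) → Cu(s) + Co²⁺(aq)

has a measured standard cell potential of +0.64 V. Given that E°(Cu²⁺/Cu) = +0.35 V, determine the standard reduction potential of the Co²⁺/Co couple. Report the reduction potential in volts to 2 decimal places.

In the reaction as written the Cu²⁺/Cu couple is reduced (cathode) and Co²⁺/Co is oxidized (anode), so E°cell = E°(Cu²⁺/Cu) − E°(Co²⁺/Co).
E°(Co²⁺/Co) = E°(cathode) − E°cell = +0.35 − (+0.64) = −0.29 V.

−0.29 V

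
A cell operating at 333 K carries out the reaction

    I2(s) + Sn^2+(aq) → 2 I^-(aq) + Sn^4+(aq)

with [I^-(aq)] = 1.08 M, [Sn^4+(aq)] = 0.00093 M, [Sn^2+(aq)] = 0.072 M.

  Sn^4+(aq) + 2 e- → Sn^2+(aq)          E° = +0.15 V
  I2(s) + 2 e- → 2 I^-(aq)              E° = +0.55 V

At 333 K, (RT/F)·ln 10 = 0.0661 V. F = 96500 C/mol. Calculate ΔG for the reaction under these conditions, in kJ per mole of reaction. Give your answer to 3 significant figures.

−88.8 kJ/mol

E°cell = +0.55 − (+0.15) = +0.40 V; the balanced reaction transfers n = 2 electrons.
Here Q = ([I^-(aq)]^2·[Sn^4+(aq)]) / [Sn^2+(aq)] = 0.0151 (log Q = −1.822), giving E = +0.40 − (0.0661/2)·(−1.822) = +0.4602 V.
ΔG = −nFE = −(2)(96500)(+0.4602) J/mol = −88.8 kJ/mol.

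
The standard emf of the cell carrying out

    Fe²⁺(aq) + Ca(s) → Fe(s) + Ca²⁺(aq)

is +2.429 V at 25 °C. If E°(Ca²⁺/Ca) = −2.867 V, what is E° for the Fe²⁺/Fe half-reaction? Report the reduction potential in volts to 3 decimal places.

In the reaction as written the Fe²⁺/Fe couple is reduced (cathode) and Ca²⁺/Ca is oxidized (anode), so E°cell = E°(Fe²⁺/Fe) − E°(Ca²⁺/Ca).
E°(Fe²⁺/Fe) = E°cell + E°(anode) = +2.429 + (−2.867) = −0.438 V.

−0.438 V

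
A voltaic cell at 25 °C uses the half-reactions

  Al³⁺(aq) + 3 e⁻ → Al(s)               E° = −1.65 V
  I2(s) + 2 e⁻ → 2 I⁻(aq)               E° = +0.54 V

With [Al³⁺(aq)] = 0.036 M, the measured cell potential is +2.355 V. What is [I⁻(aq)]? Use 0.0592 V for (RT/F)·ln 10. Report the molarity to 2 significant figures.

0.0049 M

With I₂/I⁻ at the cathode and Al³⁺/Al at the anode, E°cell = +0.54 − (−1.65) = +2.19 V (n = 6).
Rearranging E = E° − (0.0592/n)·log Q gives log Q = 6(+2.19 − (+2.355))/0.0592 = −16.723.
For 3 I2(s) + 2 Al(s) → 6 I⁻(aq) + 2 Al³⁺(aq), the reaction quotient is Q = [I⁻(aq)]^6·[Al³⁺(aq)]^2.
Solving for the unknown gives log [I⁻(aq)] = −2.306, so [I⁻(aq)] ≈ 0.0049 M.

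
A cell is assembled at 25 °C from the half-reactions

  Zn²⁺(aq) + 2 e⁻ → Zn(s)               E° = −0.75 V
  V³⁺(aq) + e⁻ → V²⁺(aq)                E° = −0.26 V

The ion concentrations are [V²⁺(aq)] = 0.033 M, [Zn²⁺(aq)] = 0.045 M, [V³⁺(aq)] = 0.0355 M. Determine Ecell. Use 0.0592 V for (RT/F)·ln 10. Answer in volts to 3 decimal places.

+0.532 V

V³⁺/V²⁺ is reduced (cathode, E° = −0.26 V) and Zn²⁺/Zn is oxidized (anode).
E°cell = E°cat − E°an = −0.26 − (−0.75) = +0.49 V; n = 2.
Balancing gives 2 V³⁺(aq) + Zn(s) → 2 V²⁺(aq) + Zn²⁺(aq); hence Q = ([V²⁺(aq)]^2·[Zn²⁺(aq)]) / [V³⁺(aq)]^2 = 0.0389 (log Q = −1.410).
Applying E = E° − (RT ln10/nF)·log Q gives +0.49 − (0.0592/2)(−1.410) = +0.532 V.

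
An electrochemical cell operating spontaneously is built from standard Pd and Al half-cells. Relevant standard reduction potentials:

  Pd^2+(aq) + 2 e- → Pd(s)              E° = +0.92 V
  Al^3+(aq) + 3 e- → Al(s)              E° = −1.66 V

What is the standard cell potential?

Of the two couples in this cell, the one with the more positive reduction potential is reduced at the cathode: here that is Pd²⁺/Pd (+0.92 V); Al³⁺/Al (−1.66 V) is the anode.
E°cell = E°(cathode) − E°(anode) = +0.92 − (−1.66) = +2.58 V.

+2.58 V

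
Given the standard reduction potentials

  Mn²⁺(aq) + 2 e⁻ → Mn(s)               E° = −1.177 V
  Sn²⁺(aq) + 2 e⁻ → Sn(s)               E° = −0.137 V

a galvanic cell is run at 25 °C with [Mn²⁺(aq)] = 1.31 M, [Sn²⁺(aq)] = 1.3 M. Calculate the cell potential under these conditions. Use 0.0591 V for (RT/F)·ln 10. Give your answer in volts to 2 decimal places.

Sn²⁺/Sn is reduced (cathode, E° = −0.137 V) and Mn²⁺/Mn is oxidized (anode).
The standard potential is −0.137 − (−1.177) = +1.040 V and the balanced reaction transfers n = 2 electrons.
Balancing gives Sn²⁺(aq) + Mn(s) → Sn(s) + Mn²⁺(aq); hence Q = [Mn²⁺(aq)] / [Sn²⁺(aq)] = 1.01 (log Q = 0.003).
By the Nernst equation, E = +1.040 − (0.0591/2)·(0.003) = +1.04 V.

+1.04 V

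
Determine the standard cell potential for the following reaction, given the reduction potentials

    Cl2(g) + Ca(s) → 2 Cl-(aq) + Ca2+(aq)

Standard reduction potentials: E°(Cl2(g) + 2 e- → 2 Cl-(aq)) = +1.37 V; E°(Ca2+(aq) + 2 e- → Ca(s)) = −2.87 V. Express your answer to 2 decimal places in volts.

+4.24 V

In the reaction as written, Cl2(g) is reduced (cathode) and Ca2+(aq) is produced by oxidation at the anode.
E°cell = E°(cathode) − E°(anode) = +1.37 − (−2.87) = +4.24 V.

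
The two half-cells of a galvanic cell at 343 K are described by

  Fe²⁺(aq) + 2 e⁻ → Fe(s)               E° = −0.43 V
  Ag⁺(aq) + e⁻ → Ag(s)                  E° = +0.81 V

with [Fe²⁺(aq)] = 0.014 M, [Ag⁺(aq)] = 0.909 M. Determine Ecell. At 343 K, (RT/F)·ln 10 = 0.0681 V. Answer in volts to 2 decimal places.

Since E°(Ag⁺/Ag) > E°(Fe²⁺/Fe), Ag⁺/Ag serves as the cathode.
The standard potential is +0.81 − (−0.43) = +1.24 V and the balanced reaction transfers n = 2 electrons.
Balancing gives 2 Ag⁺(aq) + Fe(s) → 2 Ag(s) + Fe²⁺(aq); hence Q = [Fe²⁺(aq)] / [Ag⁺(aq)]^2 = 0.0169 (log Q = −1.771).
By the Nernst equation, E = +1.24 − (0.0681/2)·(−1.771) = +1.30 V.

+1.30 V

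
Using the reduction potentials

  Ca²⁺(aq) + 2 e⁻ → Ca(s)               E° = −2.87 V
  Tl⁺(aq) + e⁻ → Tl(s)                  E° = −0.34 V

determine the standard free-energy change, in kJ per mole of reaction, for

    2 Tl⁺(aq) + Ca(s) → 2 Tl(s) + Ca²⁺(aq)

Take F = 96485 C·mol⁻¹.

−488 kJ/mol

In the reaction as written Tl⁺(aq) is reduced, so the Tl⁺/Tl couple is the cathode and Ca²⁺/Ca is the anode.
E°cell = −0.34 − (−2.87) = +2.53 V; balancing electrons gives n = 2.
ΔG° = −nFE°cell = −(2)(96485)(+2.53) J/mol = −488 kJ/mol.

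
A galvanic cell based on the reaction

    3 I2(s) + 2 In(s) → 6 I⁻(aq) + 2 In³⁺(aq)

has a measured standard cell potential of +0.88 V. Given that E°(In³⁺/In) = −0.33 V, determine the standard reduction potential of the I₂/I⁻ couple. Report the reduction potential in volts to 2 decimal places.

In the reaction as written the I₂/I⁻ couple is reduced (cathode) and In³⁺/In is oxidized (anode), so E°cell = E°(I₂/I⁻) − E°(In³⁺/In).
E°(I₂/I⁻) = E°cell + E°(anode) = +0.88 + (−0.33) = +0.55 V.

+0.55 V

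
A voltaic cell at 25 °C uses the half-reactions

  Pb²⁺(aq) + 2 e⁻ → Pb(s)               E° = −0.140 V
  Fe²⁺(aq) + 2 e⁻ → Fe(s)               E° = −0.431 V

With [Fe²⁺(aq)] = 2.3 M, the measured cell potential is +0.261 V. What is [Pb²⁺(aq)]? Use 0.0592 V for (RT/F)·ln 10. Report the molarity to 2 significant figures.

Pb²⁺/Pb is the cathode (higher E°); E°cell = −0.140 − (−0.431) = +0.291 V with n = 2.
Since E = E° − (0.0592/n)·log Q, log Q = n(E° − E)/0.0592 = 1.014.
For Pb²⁺(aq) + Fe(s) → Pb(s) + Fe²⁺(aq), the reaction quotient is Q = [Fe²⁺(aq)] / [Pb²⁺(aq)].
Isolating [Pb²⁺(aq)] in Q = 10^{1.014} yields log [Pb²⁺(aq)] = −0.652, i.e. 0.22 M.

0.22 M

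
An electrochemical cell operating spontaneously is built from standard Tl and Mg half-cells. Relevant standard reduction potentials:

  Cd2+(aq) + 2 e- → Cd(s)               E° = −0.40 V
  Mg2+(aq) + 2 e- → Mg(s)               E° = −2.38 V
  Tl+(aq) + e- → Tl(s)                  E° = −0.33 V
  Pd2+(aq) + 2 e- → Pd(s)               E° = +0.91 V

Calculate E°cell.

Of the two couples in this cell, the one with the more positive reduction potential is reduced at the cathode: here that is Tl⁺/Tl (−0.33 V); Mg²⁺/Mg (−2.38 V) is the anode.
E°cell = E°(cathode) − E°(anode) = −0.33 − (−2.38) = +2.05 V.

+2.05 V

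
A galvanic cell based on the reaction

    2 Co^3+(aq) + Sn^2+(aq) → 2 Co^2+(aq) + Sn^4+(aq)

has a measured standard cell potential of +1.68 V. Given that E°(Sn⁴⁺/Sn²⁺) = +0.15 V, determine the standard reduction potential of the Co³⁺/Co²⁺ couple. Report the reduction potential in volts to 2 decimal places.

+1.83 V

In the reaction as written the Co³⁺/Co²⁺ couple is reduced (cathode) and Sn⁴⁺/Sn²⁺ is oxidized (anode), so E°cell = E°(Co³⁺/Co²⁺) − E°(Sn⁴⁺/Sn²⁺).
E°(Co³⁺/Co²⁺) = E°cell + E°(anode) = +1.68 + (+0.15) = +1.83 V.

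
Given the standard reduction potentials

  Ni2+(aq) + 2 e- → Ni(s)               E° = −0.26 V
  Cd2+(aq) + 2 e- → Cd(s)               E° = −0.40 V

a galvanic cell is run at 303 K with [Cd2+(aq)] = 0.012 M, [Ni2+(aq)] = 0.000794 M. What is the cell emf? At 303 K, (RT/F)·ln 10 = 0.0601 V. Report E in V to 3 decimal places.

+0.105 V

Ni²⁺/Ni is reduced (cathode, E° = −0.26 V) and Cd²⁺/Cd is oxidized (anode).
E°cell = −0.26 − (−0.40) = +0.14 V, with n = 2 electrons transferred.
The balanced reaction is Ni2+(aq) + Cd(s) → Ni(s) + Cd2+(aq), so Q = [Cd2+(aq)] / [Ni2+(aq)] = 15.1 and log Q = 1.179.
E = E° − (0.0601/n)·log Q = +0.14 − (0.0601/2)(1.179) = +0.105 V.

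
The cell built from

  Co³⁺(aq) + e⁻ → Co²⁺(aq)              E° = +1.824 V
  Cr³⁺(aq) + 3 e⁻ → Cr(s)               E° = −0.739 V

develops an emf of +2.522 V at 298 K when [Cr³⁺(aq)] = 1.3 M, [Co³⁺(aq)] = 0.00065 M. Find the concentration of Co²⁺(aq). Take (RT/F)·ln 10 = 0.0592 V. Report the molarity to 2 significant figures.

Co³⁺/Co²⁺ is the cathode (higher E°); E°cell = +1.824 − (−0.739) = +2.563 V with n = 3.
Since E = E° − (0.0592/n)·log Q, log Q = n(E° − E)/0.0592 = 2.078.
Balancing electrons gives 3 Co³⁺(aq) + Cr(s) → 3 Co²⁺(aq) + Cr³⁺(aq); thus Q = ([Co²⁺(aq)]^3·[Cr³⁺(aq)]) / [Co³⁺(aq)]^3.
Substituting the known concentrations and solving, log [Co²⁺(aq)] = −2.532 and [Co²⁺(aq)] = 0.0029 M.

0.0029 M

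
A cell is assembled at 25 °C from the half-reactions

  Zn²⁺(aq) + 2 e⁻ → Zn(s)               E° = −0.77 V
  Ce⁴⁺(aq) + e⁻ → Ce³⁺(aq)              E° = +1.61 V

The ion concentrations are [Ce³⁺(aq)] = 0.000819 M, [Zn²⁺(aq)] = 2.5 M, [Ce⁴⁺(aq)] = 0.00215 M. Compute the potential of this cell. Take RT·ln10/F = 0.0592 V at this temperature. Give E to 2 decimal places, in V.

+2.39 V

Ce⁴⁺/Ce³⁺ is reduced (cathode, E° = +1.61 V) and Zn²⁺/Zn is oxidized (anode).
E°cell = +1.61 − (−0.77) = +2.38 V, with n = 2 electrons transferred.
For the overall reaction 2 Ce⁴⁺(aq) + Zn(s) → 2 Ce³⁺(aq) + Zn²⁺(aq), Q = ([Ce³⁺(aq)]^2·[Zn²⁺(aq)]) / [Ce⁴⁺(aq)]^2 = 0.363, giving log Q = −0.440.
E = E° − (0.0592/n)·log Q = +2.38 − (0.0592/2)(−0.440) = +2.39 V.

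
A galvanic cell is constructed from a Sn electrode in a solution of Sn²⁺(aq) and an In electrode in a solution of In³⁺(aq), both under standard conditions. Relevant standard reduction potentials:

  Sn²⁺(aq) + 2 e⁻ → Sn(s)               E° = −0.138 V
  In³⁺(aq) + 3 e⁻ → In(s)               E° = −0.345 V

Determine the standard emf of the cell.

+0.207 V

Of the two couples in this cell, the one with the more positive reduction potential is reduced at the cathode: here that is Sn²⁺/Sn (−0.138 V); In³⁺/In (−0.345 V) is the anode.
E°cell = E°(cathode) − E°(anode) = −0.138 − (−0.345) = +0.207 V.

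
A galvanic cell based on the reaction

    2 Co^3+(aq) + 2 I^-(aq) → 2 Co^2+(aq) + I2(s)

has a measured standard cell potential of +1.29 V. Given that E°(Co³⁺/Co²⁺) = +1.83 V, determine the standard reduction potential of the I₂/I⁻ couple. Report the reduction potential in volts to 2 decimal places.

+0.54 V

In the reaction as written the Co³⁺/Co²⁺ couple is reduced (cathode) and I₂/I⁻ is oxidized (anode), so E°cell = E°(Co³⁺/Co²⁺) − E°(I₂/I⁻).
E°(I₂/I⁻) = E°(cathode) − E°cell = +1.83 − (+1.29) = +0.54 V.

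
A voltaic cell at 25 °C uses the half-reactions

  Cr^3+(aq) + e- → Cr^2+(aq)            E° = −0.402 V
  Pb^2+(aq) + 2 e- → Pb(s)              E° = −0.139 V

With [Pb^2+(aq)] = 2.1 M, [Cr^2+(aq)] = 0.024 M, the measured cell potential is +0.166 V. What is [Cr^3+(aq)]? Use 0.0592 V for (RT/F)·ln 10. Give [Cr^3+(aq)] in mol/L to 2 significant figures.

1.5 M

With Pb²⁺/Pb at the cathode and Cr³⁺/Cr²⁺ at the anode, E°cell = −0.139 − (−0.402) = +0.263 V (n = 2).
From the Nernst equation, log Q = n(E° − E)/0.0592 = 2·(+0.263 − (+0.166))/0.0592 = 3.277.
Balancing electrons gives Pb^2+(aq) + 2 Cr^2+(aq) → Pb(s) + 2 Cr^3+(aq); thus Q = [Cr^3+(aq)]^2 / ([Pb^2+(aq)]·[Cr^2+(aq)]^2).
Substituting the known concentrations and solving, log [Cr^3+(aq)] = 0.180 and [Cr^3+(aq)] = 1.5 M.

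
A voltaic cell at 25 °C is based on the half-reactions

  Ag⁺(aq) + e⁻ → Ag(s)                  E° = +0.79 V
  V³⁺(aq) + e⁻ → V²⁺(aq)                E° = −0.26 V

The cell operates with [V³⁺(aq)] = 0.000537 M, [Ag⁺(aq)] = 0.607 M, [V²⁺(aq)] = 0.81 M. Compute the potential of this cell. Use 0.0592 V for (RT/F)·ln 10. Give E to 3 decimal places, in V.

+1.225 V

The Ag⁺/Ag couple has the more positive E°, so it is the cathode; V³⁺/V²⁺ is the anode.
E°cell = +0.79 − (−0.26) = +1.05 V, with n = 1 electron transferred.
For the overall reaction Ag⁺(aq) + V²⁺(aq) → Ag(s) + V³⁺(aq), Q = [V³⁺(aq)] / ([Ag⁺(aq)]·[V²⁺(aq)]) = 0.00109, giving log Q = −2.962.
E = E° − (0.0592/n)·log Q = +1.05 − (0.0592/1)(−2.962) = +1.225 V.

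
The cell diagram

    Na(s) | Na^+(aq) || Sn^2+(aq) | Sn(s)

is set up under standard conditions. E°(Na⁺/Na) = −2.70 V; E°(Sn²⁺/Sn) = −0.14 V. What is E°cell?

By convention the left-hand electrode in cell notation is the anode (oxidation) and the right-hand electrode is the cathode (reduction).
E°cell = E°(right) − E°(left) = −0.14 − (−2.70) = +2.56 V.

+2.56 V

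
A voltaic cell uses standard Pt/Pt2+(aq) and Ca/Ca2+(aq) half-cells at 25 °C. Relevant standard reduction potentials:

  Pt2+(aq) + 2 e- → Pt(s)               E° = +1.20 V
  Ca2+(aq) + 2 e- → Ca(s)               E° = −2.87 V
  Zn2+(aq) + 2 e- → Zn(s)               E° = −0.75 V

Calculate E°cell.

The Pt²⁺/Pt couple has the higher E°, so Pt ion is reduced (cathode) and Ca is oxidized (anode).
E°cell = E°(cathode) − E°(anode) = +1.20 − (−2.87) = +4.07 V.

+4.07 V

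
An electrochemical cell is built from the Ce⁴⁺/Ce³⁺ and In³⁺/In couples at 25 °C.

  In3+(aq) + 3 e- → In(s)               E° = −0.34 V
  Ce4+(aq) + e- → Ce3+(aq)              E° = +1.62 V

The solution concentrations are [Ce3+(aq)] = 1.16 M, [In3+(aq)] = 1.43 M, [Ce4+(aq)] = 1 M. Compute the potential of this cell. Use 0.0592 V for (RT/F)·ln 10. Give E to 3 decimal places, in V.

+1.953 V

Ce⁴⁺/Ce³⁺ is reduced (cathode, E° = +1.62 V) and In³⁺/In is oxidized (anode).
E°cell = +1.62 − (−0.34) = +1.96 V, with n = 3 electrons transferred.
Balancing gives 3 Ce4+(aq) + In(s) → 3 Ce3+(aq) + In3+(aq); hence Q = ([Ce3+(aq)]^3·[In3+(aq)]) / [Ce4+(aq)]^3 = 2.23 (log Q = 0.349).
By the Nernst equation, E = +1.96 − (0.0592/3)·(0.349) = +1.953 V.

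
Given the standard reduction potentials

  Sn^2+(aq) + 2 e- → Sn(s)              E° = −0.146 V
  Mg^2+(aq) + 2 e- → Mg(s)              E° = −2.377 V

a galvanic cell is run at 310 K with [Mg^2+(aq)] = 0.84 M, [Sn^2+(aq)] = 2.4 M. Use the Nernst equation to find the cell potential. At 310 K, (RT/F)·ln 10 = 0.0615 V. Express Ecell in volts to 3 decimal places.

Sn²⁺/Sn is reduced (cathode, E° = −0.146 V) and Mg²⁺/Mg is oxidized (anode).
The standard potential is −0.146 − (−2.377) = +2.231 V and the balanced reaction transfers n = 2 electrons.
The balanced reaction is Sn^2+(aq) + Mg(s) → Sn(s) + Mg^2+(aq), so Q = [Mg^2+(aq)] / [Sn^2+(aq)] = 0.35 and log Q = −0.456.
By the Nernst equation, E = +2.231 − (0.0615/2)·(−0.456) = +2.245 V.

+2.245 V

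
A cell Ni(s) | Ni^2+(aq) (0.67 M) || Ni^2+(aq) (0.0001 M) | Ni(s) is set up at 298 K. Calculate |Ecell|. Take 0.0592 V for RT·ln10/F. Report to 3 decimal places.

For a concentration cell E°cell = 0, since both electrodes use the same couple.
The compartment with the higher Ni^2+(aq) concentration (0.67 M) acts as the cathode; ions are reduced there and produced at the dilute (0.0001 M) anode.
With n = 2, Ecell = −(0.0592/2)·log([dilute]/[conc]) = −(0.0592/2)·log(0.0001/0.67) = +0.113 V.

0.113 V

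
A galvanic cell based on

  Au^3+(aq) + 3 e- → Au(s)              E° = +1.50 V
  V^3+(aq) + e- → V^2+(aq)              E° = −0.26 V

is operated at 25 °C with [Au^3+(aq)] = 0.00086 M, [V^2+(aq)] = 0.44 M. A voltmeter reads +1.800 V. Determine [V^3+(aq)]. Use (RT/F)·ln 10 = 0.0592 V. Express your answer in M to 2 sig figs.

0.0088 M

The Au³⁺/Au couple has the larger reduction potential, so it is the cathode: E°cell = +1.50 − (−0.26) = +1.76 V and n = 3.
From the Nernst equation, log Q = n(E° − E)/0.0592 = 3·(+1.76 − (+1.800))/0.0592 = −2.027.
For Au^3+(aq) + 3 V^2+(aq) → Au(s) + 3 V^3+(aq), the reaction quotient is Q = [V^3+(aq)]^3 / ([Au^3+(aq)]·[V^2+(aq)]^3).
Substituting the known concentrations and solving, log [V^3+(aq)] = −2.054 and [V^3+(aq)] = 0.0088 M.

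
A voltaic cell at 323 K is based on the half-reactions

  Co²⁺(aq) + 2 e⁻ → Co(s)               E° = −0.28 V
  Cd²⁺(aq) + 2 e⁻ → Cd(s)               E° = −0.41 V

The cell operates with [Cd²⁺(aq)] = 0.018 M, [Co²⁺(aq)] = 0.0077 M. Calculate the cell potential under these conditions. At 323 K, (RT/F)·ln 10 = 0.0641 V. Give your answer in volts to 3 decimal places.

Since E°(Co²⁺/Co) > E°(Cd²⁺/Cd), Co²⁺/Co serves as the cathode.
E°cell = −0.28 − (−0.41) = +0.13 V, with n = 2 electrons transferred.
Balancing gives Co²⁺(aq) + Cd(s) → Co(s) + Cd²⁺(aq); hence Q = [Cd²⁺(aq)] / [Co²⁺(aq)] = 2.34 (log Q = 0.369).
E = E° − (0.0641/n)·log Q = +0.13 − (0.0641/2)(0.369) = +0.118 V.

+0.118 V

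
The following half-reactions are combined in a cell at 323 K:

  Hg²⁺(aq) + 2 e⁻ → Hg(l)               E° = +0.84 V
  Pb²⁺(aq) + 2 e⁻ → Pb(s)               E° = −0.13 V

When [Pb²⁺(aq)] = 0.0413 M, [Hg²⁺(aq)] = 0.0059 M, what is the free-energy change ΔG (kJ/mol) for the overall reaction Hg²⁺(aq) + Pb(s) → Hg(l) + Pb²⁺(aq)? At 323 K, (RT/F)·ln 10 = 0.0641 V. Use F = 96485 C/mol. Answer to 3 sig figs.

−182 kJ/mol

E°cell = +0.84 − (−0.13) = +0.97 V; the balanced reaction transfers n = 2 electrons.
The reaction quotient is [Pb²⁺(aq)] / [Hg²⁺(aq)] = 7; by Nernst, E = +0.97 − (0.0641/2)(0.845) = +0.9429 V.
Then ΔG = −nFE = −2 × 96485 × +0.9429 J/mol = −182 kJ/mol.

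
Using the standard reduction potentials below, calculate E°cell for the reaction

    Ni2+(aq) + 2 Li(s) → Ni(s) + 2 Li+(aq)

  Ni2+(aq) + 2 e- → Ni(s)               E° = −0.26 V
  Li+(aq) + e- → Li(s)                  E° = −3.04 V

In the reaction as written, Ni2+(aq) is reduced (cathode) and Li+(aq) is produced by oxidation at the anode.
E°cell = E°(cathode) − E°(anode) = −0.26 − (−3.04) = +2.78 V.

+2.78 V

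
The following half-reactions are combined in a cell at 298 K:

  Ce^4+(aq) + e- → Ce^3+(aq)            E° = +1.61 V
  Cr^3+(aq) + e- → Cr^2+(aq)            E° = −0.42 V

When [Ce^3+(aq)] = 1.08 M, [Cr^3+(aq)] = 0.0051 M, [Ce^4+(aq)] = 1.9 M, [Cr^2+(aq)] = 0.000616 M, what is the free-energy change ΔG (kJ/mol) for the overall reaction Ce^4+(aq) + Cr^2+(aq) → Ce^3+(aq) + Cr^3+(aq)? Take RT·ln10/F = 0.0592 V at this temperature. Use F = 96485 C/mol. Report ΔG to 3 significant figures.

−192 kJ/mol

E°cell = +1.61 − (−0.42) = +2.03 V; the balanced reaction transfers n = 1 electron.
Here Q = ([Ce^3+(aq)]·[Cr^3+(aq)]) / ([Ce^4+(aq)]·[Cr^2+(aq)]) = 4.71 (log Q = 0.673), giving E = +2.03 − (0.0592/1)·(0.673) = +1.9902 V.
ΔG = −nFE = −(1)(96485)(+1.9902) J/mol = −192 kJ/mol.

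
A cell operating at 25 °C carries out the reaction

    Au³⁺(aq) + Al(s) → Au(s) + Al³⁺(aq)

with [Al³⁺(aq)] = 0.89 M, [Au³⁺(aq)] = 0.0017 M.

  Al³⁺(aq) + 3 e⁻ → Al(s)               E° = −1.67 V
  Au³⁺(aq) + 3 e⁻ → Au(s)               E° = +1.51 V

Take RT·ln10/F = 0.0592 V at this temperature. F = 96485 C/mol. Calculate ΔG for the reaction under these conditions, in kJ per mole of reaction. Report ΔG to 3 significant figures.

−905 kJ/mol

E°cell = +1.51 − (−1.67) = +3.18 V; the balanced reaction transfers n = 3 electrons.
The reaction quotient is [Al³⁺(aq)] / [Au³⁺(aq)] = 524; by Nernst, E = +3.18 − (0.0592/3)(2.719) = +3.1263 V.
Then ΔG = −nFE = −3 × 96485 × +3.1263 J/mol = −905 kJ/mol.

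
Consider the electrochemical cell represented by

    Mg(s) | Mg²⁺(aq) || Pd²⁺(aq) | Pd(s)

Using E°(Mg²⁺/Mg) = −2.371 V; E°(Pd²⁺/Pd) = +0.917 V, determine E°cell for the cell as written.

By convention the left-hand electrode in cell notation is the anode (oxidation) and the right-hand electrode is the cathode (reduction).
E°cell = E°(right) − E°(left) = +0.917 − (−2.371) = +3.288 V.

+3.288 V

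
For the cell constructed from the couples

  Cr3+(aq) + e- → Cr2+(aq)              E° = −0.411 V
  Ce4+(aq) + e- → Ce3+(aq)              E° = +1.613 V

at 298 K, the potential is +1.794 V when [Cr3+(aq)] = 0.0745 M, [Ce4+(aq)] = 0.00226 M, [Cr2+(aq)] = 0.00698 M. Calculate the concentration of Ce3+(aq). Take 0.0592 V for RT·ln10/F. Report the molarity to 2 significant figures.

The Ce⁴⁺/Ce³⁺ couple has the larger reduction potential, so it is the cathode: E°cell = +1.613 − (−0.411) = +2.024 V and n = 1.
From the Nernst equation, log Q = n(E° − E)/0.0592 = 1·(+2.024 − (+1.794))/0.0592 = 3.885.
Balancing electrons gives Ce4+(aq) + Cr2+(aq) → Ce3+(aq) + Cr3+(aq); thus Q = ([Ce3+(aq)]·[Cr3+(aq)]) / ([Ce4+(aq)]·[Cr2+(aq)]).
Solving for the unknown gives log [Ce3+(aq)] = 0.211, so [Ce3+(aq)] ≈ 1.6 M.

1.6 M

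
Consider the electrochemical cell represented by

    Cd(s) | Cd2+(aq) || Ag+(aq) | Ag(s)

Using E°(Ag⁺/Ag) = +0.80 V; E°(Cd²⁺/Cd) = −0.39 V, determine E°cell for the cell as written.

By convention the left-hand electrode in cell notation is the anode (oxidation) and the right-hand electrode is the cathode (reduction).
E°cell = E°(right) − E°(left) = +0.80 − (−0.39) = +1.19 V.

+1.19 V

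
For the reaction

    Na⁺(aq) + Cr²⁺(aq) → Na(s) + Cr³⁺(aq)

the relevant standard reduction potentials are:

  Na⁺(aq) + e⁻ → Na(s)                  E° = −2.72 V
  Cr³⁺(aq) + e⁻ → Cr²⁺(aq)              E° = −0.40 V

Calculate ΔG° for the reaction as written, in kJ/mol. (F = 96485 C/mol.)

+224 kJ/mol

In the reaction as written Na⁺(aq) is reduced, so the Na⁺/Na couple is the cathode and Cr³⁺/Cr²⁺ is the anode.
E°cell = −2.72 − (−0.40) = −2.32 V; balancing electrons gives n = 1.
ΔG° = −nFE°cell = −(1)(96485)(−2.32) J/mol = +224 kJ/mol.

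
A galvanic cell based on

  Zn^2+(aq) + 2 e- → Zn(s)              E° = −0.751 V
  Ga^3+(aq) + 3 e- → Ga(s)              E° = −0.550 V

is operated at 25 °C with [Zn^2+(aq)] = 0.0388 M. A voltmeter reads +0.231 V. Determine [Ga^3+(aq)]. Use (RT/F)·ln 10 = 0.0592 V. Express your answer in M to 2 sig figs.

The Ga³⁺/Ga couple has the larger reduction potential, so it is the cathode: E°cell = −0.550 − (−0.751) = +0.201 V and n = 6.
Rearranging E = E° − (0.0592/n)·log Q gives log Q = 6(+0.201 − (+0.231))/0.0592 = −3.041.
For 2 Ga^3+(aq) + 3 Zn(s) → 2 Ga(s) + 3 Zn^2+(aq), the reaction quotient is Q = [Zn^2+(aq)]^3 / [Ga^3+(aq)]^2.
Isolating [Ga^3+(aq)] in Q = 10^{−3.041} yields log [Ga^3+(aq)] = −0.596, i.e. 0.25 M.

0.25 M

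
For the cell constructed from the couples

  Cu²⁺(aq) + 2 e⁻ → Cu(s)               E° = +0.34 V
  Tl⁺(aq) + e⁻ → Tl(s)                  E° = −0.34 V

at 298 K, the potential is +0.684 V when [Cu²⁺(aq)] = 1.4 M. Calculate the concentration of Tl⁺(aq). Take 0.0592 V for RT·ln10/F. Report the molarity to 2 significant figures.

Cu²⁺/Cu is the cathode (higher E°); E°cell = +0.34 − (−0.34) = +0.68 V with n = 2.
From the Nernst equation, log Q = n(E° − E)/0.0592 = 2·(+0.68 − (+0.684))/0.0592 = −0.135.
The balanced reaction is Cu²⁺(aq) + 2 Tl(s) → Cu(s) + 2 Tl⁺(aq), so Q = [Tl⁺(aq)]^2 / [Cu²⁺(aq)].
Substituting the known concentrations and solving, log [Tl⁺(aq)] = 0.006 and [Tl⁺(aq)] = 1.0 M.

1.0 M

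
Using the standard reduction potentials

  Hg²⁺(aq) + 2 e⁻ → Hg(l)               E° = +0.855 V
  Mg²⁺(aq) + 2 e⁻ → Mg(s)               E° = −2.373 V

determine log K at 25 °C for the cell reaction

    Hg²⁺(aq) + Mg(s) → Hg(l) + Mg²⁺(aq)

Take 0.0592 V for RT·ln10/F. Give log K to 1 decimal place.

The Hg²⁺/Hg couple is reduced (cathode); E°cell = +0.855 − (−2.373) = +3.228 V with n = 2.
At equilibrium E = 0, so log K = nE°cell / 0.0592 = (2)(+3.228) / 0.0592 = 109.1.

log K = 109.1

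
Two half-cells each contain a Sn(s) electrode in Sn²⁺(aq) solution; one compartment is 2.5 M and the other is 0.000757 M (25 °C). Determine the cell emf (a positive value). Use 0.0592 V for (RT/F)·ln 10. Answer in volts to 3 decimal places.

For a concentration cell E°cell = 0, since both electrodes use the same couple.
The compartment with the higher Sn²⁺(aq) concentration (2.5 M) acts as the cathode; ions are reduced there and produced at the dilute (0.000757 M) anode.
With n = 2, Ecell = −(0.0592/2)·log([dilute]/[conc]) = −(0.0592/2)·log(0.000757/2.5) = +0.104 V.

0.104 V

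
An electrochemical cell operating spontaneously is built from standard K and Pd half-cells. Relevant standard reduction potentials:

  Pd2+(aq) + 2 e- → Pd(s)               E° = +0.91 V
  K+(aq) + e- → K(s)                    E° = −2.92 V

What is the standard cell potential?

The Pd²⁺/Pd couple has the higher E°, so Pd ion is reduced (cathode) and K is oxidized (anode).
E°cell = E°(cathode) − E°(anode) = +0.91 − (−2.92) = +3.83 V.

+3.83 V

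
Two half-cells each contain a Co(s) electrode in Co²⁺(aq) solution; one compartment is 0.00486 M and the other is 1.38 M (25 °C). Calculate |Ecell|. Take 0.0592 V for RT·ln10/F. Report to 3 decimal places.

0.073 V

For a concentration cell E°cell = 0, since both electrodes use the same couple.
The compartment with the higher Co²⁺(aq) concentration (1.38 M) acts as the cathode; ions are reduced there and produced at the dilute (0.00486 M) anode.
With n = 2, Ecell = −(0.0592/2)·log([dilute]/[conc]) = −(0.0592/2)·log(0.00486/1.38) = +0.073 V.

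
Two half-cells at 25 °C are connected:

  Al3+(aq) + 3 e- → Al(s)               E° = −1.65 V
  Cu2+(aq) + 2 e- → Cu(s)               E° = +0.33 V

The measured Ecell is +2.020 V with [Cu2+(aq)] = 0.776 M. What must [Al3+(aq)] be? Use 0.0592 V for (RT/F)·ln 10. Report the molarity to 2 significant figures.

The Cu²⁺/Cu couple has the larger reduction potential, so it is the cathode: E°cell = +0.33 − (−1.65) = +1.98 V and n = 6.
Rearranging E = E° − (0.0592/n)·log Q gives log Q = 6(+1.98 − (+2.020))/0.0592 = −4.054.
Balancing electrons gives 3 Cu2+(aq) + 2 Al(s) → 3 Cu(s) + 2 Al3+(aq); thus Q = [Al3+(aq)]^2 / [Cu2+(aq)]^3.
Solving for the unknown gives log [Al3+(aq)] = −2.192, so [Al3+(aq)] ≈ 0.0064 M.

0.0064 M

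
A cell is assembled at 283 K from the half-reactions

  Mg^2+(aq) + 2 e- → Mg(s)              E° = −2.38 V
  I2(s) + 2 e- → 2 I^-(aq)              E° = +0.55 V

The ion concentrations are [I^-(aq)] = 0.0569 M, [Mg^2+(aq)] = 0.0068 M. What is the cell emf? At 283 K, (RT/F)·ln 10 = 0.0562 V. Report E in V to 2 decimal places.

+3.06 V

The I₂/I⁻ couple has the more positive E°, so it is the cathode; Mg²⁺/Mg is the anode.
E°cell = +0.55 − (−2.38) = +2.93 V, with n = 2 electrons transferred.
Balancing gives I2(s) + Mg(s) → 2 I^-(aq) + Mg^2+(aq); hence Q = [I^-(aq)]^2·[Mg^2+(aq)] = 2.2×10^−5 (log Q = −4.657).
E = E° − (0.0562/n)·log Q = +2.93 − (0.0562/2)(−4.657) = +3.06 V.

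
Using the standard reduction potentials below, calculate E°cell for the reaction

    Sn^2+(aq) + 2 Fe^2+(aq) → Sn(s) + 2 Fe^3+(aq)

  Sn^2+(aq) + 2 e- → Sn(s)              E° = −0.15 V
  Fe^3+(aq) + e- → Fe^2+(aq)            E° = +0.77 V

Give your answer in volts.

−0.92 V

Sn^2+(aq) gains electrons, so the Sn²⁺/Sn couple is the cathode; the Fe³⁺/Fe²⁺ couple is the anode.
E°cell = E°(cathode) − E°(anode) = −0.15 − (+0.77) = −0.92 V.
The negative E°cell means the reaction is non-spontaneous in the direction written.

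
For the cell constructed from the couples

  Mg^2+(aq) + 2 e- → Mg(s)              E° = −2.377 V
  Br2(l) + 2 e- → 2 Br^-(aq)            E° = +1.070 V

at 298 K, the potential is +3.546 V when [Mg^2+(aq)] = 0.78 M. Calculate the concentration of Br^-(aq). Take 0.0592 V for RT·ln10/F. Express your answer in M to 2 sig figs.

The Br₂/Br⁻ couple has the larger reduction potential, so it is the cathode: E°cell = +1.070 − (−2.377) = +3.447 V and n = 2.
From the Nernst equation, log Q = n(E° − E)/0.0592 = 2·(+3.447 − (+3.546))/0.0592 = −3.345.
The balanced reaction is Br2(l) + Mg(s) → 2 Br^-(aq) + Mg^2+(aq), so Q = [Br^-(aq)]^2·[Mg^2+(aq)].
Substituting the known concentrations and solving, log [Br^-(aq)] = −1.619 and [Br^-(aq)] = 0.024 M.

0.024 M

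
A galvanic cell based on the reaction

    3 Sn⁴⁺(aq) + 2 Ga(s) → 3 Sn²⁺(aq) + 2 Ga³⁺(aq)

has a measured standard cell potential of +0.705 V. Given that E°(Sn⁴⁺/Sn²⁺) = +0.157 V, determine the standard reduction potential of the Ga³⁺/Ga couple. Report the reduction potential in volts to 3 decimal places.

In the reaction as written the Sn⁴⁺/Sn²⁺ couple is reduced (cathode) and Ga³⁺/Ga is oxidized (anode), so E°cell = E°(Sn⁴⁺/Sn²⁺) − E°(Ga³⁺/Ga).
E°(Ga³⁺/Ga) = E°(cathode) − E°cell = +0.157 − (+0.705) = −0.548 V.

−0.548 V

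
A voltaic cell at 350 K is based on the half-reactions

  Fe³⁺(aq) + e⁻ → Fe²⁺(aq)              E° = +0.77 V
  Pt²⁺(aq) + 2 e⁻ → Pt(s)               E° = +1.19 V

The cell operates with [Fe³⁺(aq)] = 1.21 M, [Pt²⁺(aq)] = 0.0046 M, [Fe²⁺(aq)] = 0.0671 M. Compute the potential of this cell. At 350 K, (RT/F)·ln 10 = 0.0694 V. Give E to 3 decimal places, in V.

+0.252 V

Since E°(Pt²⁺/Pt) > E°(Fe³⁺/Fe²⁺), Pt²⁺/Pt serves as the cathode.
E°cell = E°cat − E°an = +1.19 − (+0.77) = +0.42 V; n = 2.
The balanced reaction is Pt²⁺(aq) + 2 Fe²⁺(aq) → Pt(s) + 2 Fe³⁺(aq), so Q = [Fe³⁺(aq)]^2 / ([Pt²⁺(aq)]·[Fe²⁺(aq)]^2) = 7.07×10^4 and log Q = 4.849.
Applying E = E° − (RT ln10/nF)·log Q gives +0.42 − (0.0694/2)(4.849) = +0.252 V.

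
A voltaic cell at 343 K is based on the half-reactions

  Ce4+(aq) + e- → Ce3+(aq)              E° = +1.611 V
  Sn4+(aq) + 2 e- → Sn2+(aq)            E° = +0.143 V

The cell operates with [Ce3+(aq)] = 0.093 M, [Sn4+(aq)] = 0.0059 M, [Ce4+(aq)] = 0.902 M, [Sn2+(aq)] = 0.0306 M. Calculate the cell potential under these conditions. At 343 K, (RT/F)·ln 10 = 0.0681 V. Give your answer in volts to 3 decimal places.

Since E°(Ce⁴⁺/Ce³⁺) > E°(Sn⁴⁺/Sn²⁺), Ce⁴⁺/Ce³⁺ serves as the cathode.
The standard potential is +1.611 − (+0.143) = +1.468 V and the balanced reaction transfers n = 2 electrons.
Balancing gives 2 Ce4+(aq) + Sn2+(aq) → 2 Ce3+(aq) + Sn4+(aq); hence Q = ([Ce3+(aq)]^2·[Sn4+(aq)]) / ([Ce4+(aq)]^2·[Sn2+(aq)]) = 0.00205 (log Q = −2.688).
E = E° − (0.0681/n)·log Q = +1.468 − (0.0681/2)(−2.688) = +1.560 V.

+1.560 V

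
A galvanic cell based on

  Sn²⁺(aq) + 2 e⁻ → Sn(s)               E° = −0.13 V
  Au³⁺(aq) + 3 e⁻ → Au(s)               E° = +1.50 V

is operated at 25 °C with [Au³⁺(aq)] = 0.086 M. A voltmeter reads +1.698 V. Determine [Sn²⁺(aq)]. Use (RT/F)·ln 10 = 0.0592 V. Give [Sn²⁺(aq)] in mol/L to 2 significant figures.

0.00098 M

With Au³⁺/Au at the cathode and Sn²⁺/Sn at the anode, E°cell = +1.50 − (−0.13) = +1.63 V (n = 6).
Rearranging E = E° − (0.0592/n)·log Q gives log Q = 6(+1.63 − (+1.698))/0.0592 = −6.892.
The balanced reaction is 2 Au³⁺(aq) + 3 Sn(s) → 2 Au(s) + 3 Sn²⁺(aq), so Q = [Sn²⁺(aq)]^3 / [Au³⁺(aq)]^2.
Solving for the unknown gives log [Sn²⁺(aq)] = −3.008, so [Sn²⁺(aq)] ≈ 0.00098 M.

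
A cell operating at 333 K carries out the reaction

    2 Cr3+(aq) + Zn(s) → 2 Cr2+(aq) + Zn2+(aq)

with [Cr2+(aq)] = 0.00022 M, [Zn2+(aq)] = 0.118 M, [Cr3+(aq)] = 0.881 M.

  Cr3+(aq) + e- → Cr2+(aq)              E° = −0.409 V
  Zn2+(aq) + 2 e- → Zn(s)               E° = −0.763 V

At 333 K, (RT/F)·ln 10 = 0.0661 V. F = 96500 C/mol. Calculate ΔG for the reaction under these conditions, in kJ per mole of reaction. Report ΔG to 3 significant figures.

−120 kJ/mol

With Cr³⁺/Cr²⁺ reduced at the cathode, E°cell = −0.409 − (−0.763) = +0.354 V and n = 2.
The reaction quotient is ([Cr2+(aq)]^2·[Zn2+(aq)]) / [Cr3+(aq)]^2 = 7.36×10^−9; by Nernst, E = +0.354 − (0.0661/2)(−8.133) = +0.6228 V.
ΔG = −nFE = −(2)(96500)(+0.6228) J/mol = −120 kJ/mol.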